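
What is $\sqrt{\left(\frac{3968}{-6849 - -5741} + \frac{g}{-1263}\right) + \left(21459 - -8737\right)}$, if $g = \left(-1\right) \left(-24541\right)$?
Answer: $\frac{11 \sqrt{30521030277633}}{349851} \approx 173.7$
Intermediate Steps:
$g = 24541$
$\sqrt{\left(\frac{3968}{-6849 - -5741} + \frac{g}{-1263}\right) + \left(21459 - -8737\right)} = \sqrt{\left(\frac{3968}{-6849 - -5741} + \frac{24541}{-1263}\right) + \left(21459 - -8737\right)} = \sqrt{\left(\frac{3968}{-6849 + 5741} + 24541 \left(- \frac{1}{1263}\right)\right) + \left(21459 + 8737\right)} = \sqrt{\left(\frac{3968}{-1108} - \frac{24541}{1263}\right) + 30196} = \sqrt{\left(3968 \left(- \frac{1}{1108}\right) - \frac{24541}{1263}\right) + 30196} = \sqrt{\left(- \frac{992}{277} - \frac{24541}{1263}\right) + 30196} = \sqrt{- \frac{8050753}{349851} + 30196} = \sqrt{\frac{10556050043}{349851}} = \frac{11 \sqrt{30521030277633}}{349851}$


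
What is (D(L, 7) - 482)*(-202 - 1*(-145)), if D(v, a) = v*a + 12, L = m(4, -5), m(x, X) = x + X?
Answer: 27189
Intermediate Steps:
m(x, X) = X + x
L = -1 (L = -5 + 4 = -1)
D(v, a) = 12 + a*v (D(v, a) = a*v + 12 = 12 + a*v)
(D(L, 7) - 482)*(-202 - 1*(-145)) = ((12 + 7*(-1)) - 482)*(-202 - 1*(-145)) = ((12 - 7) - 482)*(-202 + 145) = (5 - 482)*(-57) = -477*(-57) = 27189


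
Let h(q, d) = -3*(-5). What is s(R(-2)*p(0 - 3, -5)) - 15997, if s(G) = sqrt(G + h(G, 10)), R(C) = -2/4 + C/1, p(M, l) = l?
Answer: -15997 + sqrt(110)/2 ≈ -15992.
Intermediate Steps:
h(q, d) = 15
R(C) = -1/2 + C (R(C) = -2*1/4 + C*1 = -1/2 + C)
s(G) = sqrt(15 + G) (s(G) = sqrt(G + 15) = sqrt(15 + G))
s(R(-2)*p(0 - 3, -5)) - 15997 = sqrt(15 + (-1/2 - 2)*(-5)) - 15997 = sqrt(15 - 5/2*(-5)) - 15997 = sqrt(15 + 25/2) - 15997 = sqrt(55/2) - 15997 = sqrt(110)/2 - 15997 = -15997 + sqrt(110)/2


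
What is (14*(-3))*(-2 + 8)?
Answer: -252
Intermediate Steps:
(14*(-3))*(-2 + 8) = -42*6 = -252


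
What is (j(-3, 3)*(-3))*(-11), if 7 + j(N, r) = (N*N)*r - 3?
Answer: 561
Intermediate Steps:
j(N, r) = -10 + r*N**2 (j(N, r) = -7 + ((N*N)*r - 3) = -7 + (N**2*r - 3) = -7 + (r*N**2 - 3) = -7 + (-3 + r*N**2) = -10 + r*N**2)
(j(-3, 3)*(-3))*(-11) = ((-10 + 3*(-3)**2)*(-3))*(-11) = ((-10 + 3*9)*(-3))*(-11) = ((-10 + 27)*(-3))*(-11) = (17*(-3))*(-11) = -51*(-11) = 561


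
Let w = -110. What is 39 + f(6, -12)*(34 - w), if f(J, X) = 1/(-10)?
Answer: 123/5 ≈ 24.600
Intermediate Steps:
f(J, X) = -⅒
39 + f(6, -12)*(34 - w) = 39 - (34 - 1*(-110))/10 = 39 - (34 + 110)/10 = 39 - ⅒*144 = 39 - 72/5 = 123/5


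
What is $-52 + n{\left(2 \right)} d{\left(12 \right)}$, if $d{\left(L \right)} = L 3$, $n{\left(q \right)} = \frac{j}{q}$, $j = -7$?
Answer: $-178$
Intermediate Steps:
$n{\left(q \right)} = - \frac{7}{q}$
$d{\left(L \right)} = 3 L$
$-52 + n{\left(2 \right)} d{\left(12 \right)} = -52 + - \frac{7}{2} \cdot 3 \cdot 12 = -52 + \left(-7\right) \frac{1}{2} \cdot 36 = -52 - 126 = -178$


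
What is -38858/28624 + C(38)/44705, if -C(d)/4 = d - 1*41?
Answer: -868401701/639817960 ≈ -1.3573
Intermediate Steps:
C(d) = 164 - 4*d (C(d) = -4*(d - 1*41) = -4*(d - 41) = -4*(-41 + d) = 164 - 4*d)
-38858/28624 + C(38)/44705 = -38858/28624 + (164 - 4*38)/44705 = -38858*1/28624 + (164 - 152)*(1/44705) = -19429/14312 + 12*(1/44705) = -19429/14312 + 12/44705 = -868401701/639817960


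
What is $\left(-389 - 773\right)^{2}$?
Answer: $1350244$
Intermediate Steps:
$\left(-389 - 773\right)^{2} = \left(-1162\right)^{2} = 1350244$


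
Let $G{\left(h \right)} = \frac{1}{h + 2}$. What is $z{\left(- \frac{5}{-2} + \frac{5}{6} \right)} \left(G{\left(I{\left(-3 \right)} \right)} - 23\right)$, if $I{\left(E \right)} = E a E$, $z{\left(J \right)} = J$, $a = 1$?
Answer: $- \frac{840}{11} \approx -76.364$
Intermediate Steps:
$I{\left(E \right)} = E^{2}$ ($I{\left(E \right)} = E 1 E = E E = E^{2}$)
$G{\left(h \right)} = \frac{1}{2 + h}$
$z{\left(- \frac{5}{-2} + \frac{5}{6} \right)} \left(G{\left(I{\left(-3 \right)} \right)} - 23\right) = \left(- \frac{5}{-2} + \frac{5}{6}\right) \left(\frac{1}{2 + \left(-3\right)^{2}} - 23\right) = \left(\left(-5\right) \left(- \frac{1}{2}\right) + 5 \cdot \frac{1}{6}\right) \left(\frac{1}{2 + 9} - 23\right) = \left(\frac{5}{2} + \frac{5}{6}\right) \left(\frac{1}{11} - 23\right) = \frac{10 \left(\frac{1}{11} - 23\right)}{3} = \frac{10}{3} \left(- \frac{252}{11}\right) = - \frac{840}{11}$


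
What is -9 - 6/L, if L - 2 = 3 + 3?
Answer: -39/4 ≈ -9.7500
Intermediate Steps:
L = 8 (L = 2 + (3 + 3) = 2 + 6 = 8)
-9 - 6/L = -9 - 6/8 = -9 - 2*3/8 = -9 - 3/4 = -39/4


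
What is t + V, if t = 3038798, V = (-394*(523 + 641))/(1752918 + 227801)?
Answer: 6019004477146/1980719 ≈ 3.0388e+6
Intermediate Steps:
V = -458616/1980719 (V = -394*1164/1980719 = -458616*1/1980719 = -458616/1980719 ≈ -0.23154)
t + V = 3038798 - 458616/1980719 = 6019004477146/1980719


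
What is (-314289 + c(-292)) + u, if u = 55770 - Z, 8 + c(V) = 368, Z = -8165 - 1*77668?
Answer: -172326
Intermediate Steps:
Z = -85833 (Z = -8165 - 77668 = -85833)
c(V) = 360 (c(V) = -8 + 368 = 360)
u = 141603 (u = 55770 - 1*(-85833) = 55770 + 85833 = 141603)
(-314289 + c(-292)) + u = (-314289 + 360) + 141603 = -313929 + 141603 = -172326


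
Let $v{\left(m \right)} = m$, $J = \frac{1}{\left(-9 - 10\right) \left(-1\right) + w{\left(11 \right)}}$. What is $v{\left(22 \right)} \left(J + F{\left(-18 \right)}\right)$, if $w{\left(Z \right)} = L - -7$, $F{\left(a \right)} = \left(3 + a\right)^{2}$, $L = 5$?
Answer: $\frac{153472}{31} \approx 4950.7$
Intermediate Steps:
$w{\left(Z \right)} = 12$ ($w{\left(Z \right)} = 5 - -7 = 5 + 7 = 12$)
$J = \frac{1}{31}$ ($J = \frac{1}{\left(-9 - 10\right) \left(-1\right) + 12} = \frac{1}{\left(-19\right) \left(-1\right) + 12} = \frac{1}{19 + 12} = \frac{1}{31} \approx 0.032258$)
$v{\left(22 \right)} \left(J + F{\left(-18 \right)}\right) = 22 \left(\frac{1}{31} + \left(3 - 18\right)^{2}\right) = 22 \left(\frac{1}{31} + \left(-15\right)^{2}\right) = 22 \left(\frac{1}{31} + 225\right) = 22 \cdot \frac{6976}{31} = \frac{153472}{31}$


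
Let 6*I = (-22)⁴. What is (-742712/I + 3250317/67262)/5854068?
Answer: 9618093581/1921662102569352 ≈ 5.0051e-6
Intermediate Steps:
I = 117128/3 (I = (⅙)*(-22)⁴ = (⅙)*234256 = 117128/3 ≈ 39043.)
(-742712/I + 3250317/67262)/5854068 = (-742712/117128/3 + 3250317/67262)/5854068 = (-742712*3/117128 + 3250317*(1/67262))*(1/5854068) = (-278517/14641 + 3250317/67262)*(1/5854068) = (28854280743/984782942)*(1/5854068) = 9618093581/1921662102569352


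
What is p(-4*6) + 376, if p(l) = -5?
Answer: 371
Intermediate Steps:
p(-4*6) + 376 = -5 + 376 = 371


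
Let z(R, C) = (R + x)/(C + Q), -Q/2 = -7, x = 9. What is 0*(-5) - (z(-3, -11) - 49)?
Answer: 47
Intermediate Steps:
Q = 14 (Q = -2*(-7) = 14)
z(R, C) = (9 + R)/(14 + C) (z(R, C) = (R + 9)/(C + 14) = (9 + R)/(14 + C))
0*(-5) - (z(-3, -11) - 49) = 0*(-5) - ((9 - 3)/(14 - 11) - 49) = 0 - (6/3 - 49) = 0 - ((⅓)*6 - 49) = 0 - (2 - 49) = 0 - 1*(-47) = 0 + 47 = 47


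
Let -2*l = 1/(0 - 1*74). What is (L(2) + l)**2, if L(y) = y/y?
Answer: 22201/21904 ≈ 1.0136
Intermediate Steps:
L(y) = 1
l = 1/148 (l = -1/(2*(0 - 1*74)) = -1/(2*(0 - 74)) = -1/2/(-74) = -1/2*(-1/74) = 1/148 ≈ 0.0067568)
(L(2) + l)**2 = (1 + 1/148)**2 = (149/148)**2 = 22201/21904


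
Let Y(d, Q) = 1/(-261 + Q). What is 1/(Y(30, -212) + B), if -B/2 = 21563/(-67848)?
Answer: 1458732/924125 ≈ 1.5785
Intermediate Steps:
B = 21563/33924 (B = -43126/(-67848) = -43126*(-1)/67848 = -2*(-21563/67848) = 21563/33924 ≈ 0.63563)
1/(Y(30, -212) + B) = 1/(1/(-261 - 212) + 21563/33924) = 1/(1/(-473) + 21563/33924) = 1/(-1/473 + 21563/33924) = 1/(924125/1458732) = 1458732/924125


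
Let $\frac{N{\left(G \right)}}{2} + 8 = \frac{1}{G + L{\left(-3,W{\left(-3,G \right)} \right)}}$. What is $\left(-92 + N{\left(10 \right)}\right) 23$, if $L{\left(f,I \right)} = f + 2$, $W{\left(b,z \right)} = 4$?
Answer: $- \frac{22310}{9} \approx -2478.9$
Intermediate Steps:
$L{\left(f,I \right)} = 2 + f$
$N{\left(G \right)} = -16 + \frac{2}{-1 + G}$ ($N{\left(G \right)} = -16 + \frac{2}{G + \left(2 - 3\right)} = -16 + \frac{2}{G - 1} = -16 + \frac{2}{-1 + G}$)
$\left(-92 + N{\left(10 \right)}\right) 23 = \left(-92 + \frac{2 \left(9 - 80\right)}{-1 + 10}\right) 23 = \left(-92 + \frac{2 \left(9 - 80\right)}{9}\right) 23 = \left(-92 + 2 \cdot \frac{1}{9} \left(-71\right)\right) 23 = \left(-92 - \frac{142}{9}\right) 23 = \left(- \frac{970}{9}\right) 23 = - \frac{22310}{9}$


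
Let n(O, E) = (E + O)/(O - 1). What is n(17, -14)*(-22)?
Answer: -33/8 ≈ -4.1250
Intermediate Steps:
n(O, E) = (E + O)/(-1 + O)
n(17, -14)*(-22) = ((-14 + 17)/(-1 + 17))*(-22) = (3/16)*(-22) = -33/8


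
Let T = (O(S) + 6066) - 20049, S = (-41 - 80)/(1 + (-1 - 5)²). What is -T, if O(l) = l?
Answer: 517492/37 ≈ 13986.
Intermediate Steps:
S = -121/37 (S = -121/(1 + (-6)²) = -121/(1 + 36) = -121/37 ≈ -3.2703)
T = -517492/37 (T = (-121/37 + 6066) - 20049 = 224321/37 - 20049 = -517492/37 ≈ -13986.)
-T = -1*(-517492/37) = 517492/37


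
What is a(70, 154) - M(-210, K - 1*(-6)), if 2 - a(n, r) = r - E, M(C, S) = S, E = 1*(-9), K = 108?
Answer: -275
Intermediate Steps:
E = -9
a(n, r) = -7 - r (a(n, r) = 2 - (r - 1*(-9)) = 2 - (r + 9) = 2 - (9 + r) = 2 + (-9 - r) = -7 - r)
a(70, 154) - M(-210, K - 1*(-6)) = (-7 - 1*154) - (108 - 1*(-6)) = (-7 - 154) - (108 + 6) = -161 - 1*114 = -161 - 114 = -275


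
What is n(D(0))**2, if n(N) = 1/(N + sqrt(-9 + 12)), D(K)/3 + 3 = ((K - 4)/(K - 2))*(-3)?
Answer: (-27 + sqrt(3))**(-2) ≈ 0.0015662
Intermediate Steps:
D(K) = -9 - 9*(-4 + K)/(-2 + K) (D(K) = -9 + 3*(((K - 4)/(K - 2))*(-3)) = -9 + 3*(((-4 + K)/(-2 + K))*(-3)) = -9 + 3*(-3*(-4 + K)/(-2 + K)) = -9 - 9*(-4 + K)/(-2 + K))
n(N) = 1/(N + sqrt(3))
n(D(0))**2 = (1/(18*(3 - 1*0)/(-2 + 0) + sqrt(3)))**2 = (1/(18*(3 + 0)/(-2) + sqrt(3)))**2 = (1/(18*(-1/2)*3 + sqrt(3)))**2 = (1/(-27 + sqrt(3)))**2 = (-27 + sqrt(3))**(-2)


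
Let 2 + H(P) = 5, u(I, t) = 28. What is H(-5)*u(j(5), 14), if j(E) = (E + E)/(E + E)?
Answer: 84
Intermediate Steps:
j(E) = 1 (j(E) = (2*E)/((2*E)) = (2*E)*(1/(2*E)) = 1)
H(P) = 3 (H(P) = -2 + 5 = 3)
H(-5)*u(j(5), 14) = 3*28 = 84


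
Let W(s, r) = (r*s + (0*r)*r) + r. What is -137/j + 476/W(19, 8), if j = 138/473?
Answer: -1287809/2760 ≈ -466.60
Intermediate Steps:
W(s, r) = r + r*s (W(s, r) = (r*s + 0*r) + r = (r*s + 0) + r = r*s + r = r + r*s)
j = 138/473 (j = 138*(1/473) = 138/473 ≈ 0.29175)
-137/j + 476/W(19, 8) = -137/138/473 + 476/((8*(1 + 19))) = -137*473/138 + 476/((8*20)) = -64801/138 + 476/160 = -64801/138 + 476*(1/160) = -64801/138 + 119/40 = -1287809/2760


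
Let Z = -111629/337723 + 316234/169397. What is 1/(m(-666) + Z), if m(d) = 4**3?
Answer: 57209263031/3749282711453 ≈ 0.015259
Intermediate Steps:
m(d) = 64
Z = 87889877469/57209263031 (Z = -111629*1/337723 + 316234*(1/169397) = -111629/337723 + 316234/169397 = 87889877469/57209263031 ≈ 1.5363)
1/(m(-666) + Z) = 1/(64 + 87889877469/57209263031) = 1/(3749282711453/57209263031) = 57209263031/3749282711453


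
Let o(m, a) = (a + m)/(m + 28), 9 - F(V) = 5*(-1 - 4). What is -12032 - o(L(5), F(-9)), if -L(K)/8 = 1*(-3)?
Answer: -312861/26 ≈ -12033.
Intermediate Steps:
L(K) = 24 (L(K) = -8*(-3) = 24)
F(V) = 34 (F(V) = 9 - 5*(-1 - 4) = 9 - 5*(-5) = 9 - 1*(-25) = 9 + 25 = 34)
o(m, a) = (a + m)/(28 + m)
-12032 - o(L(5), F(-9)) = -12032 - (34 + 24)/(28 + 24) = -12032 - 58/52 = -12032 - 1*29/26 = -12032 - 29/26 = -312861/26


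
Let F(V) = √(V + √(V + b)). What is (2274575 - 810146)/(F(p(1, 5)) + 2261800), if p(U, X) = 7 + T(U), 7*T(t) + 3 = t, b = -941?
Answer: 10251003/(15832600 + √7*√(47 + 2*I*√11445)) ≈ 0.64746 - 1.0036e-6*I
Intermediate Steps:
T(t) = -3/7 + t/7
p(U, X) = 46/7 + U/7 (p(U, X) = 7 + (-3/7 + U/7) = 46/7 + U/7)
F(V) = √(V + √(-941 + V)) (F(V) = √(V + √(V - 941)) = √(V + √(-941 + V)))
(2274575 - 810146)/(F(p(1, 5)) + 2261800) = (2274575 - 810146)/(√((46/7 + (⅐)*1) + √(-941 + (46/7 + (⅐)*1))) + 2261800) = 1464429/(√((46/7 + ⅐) + √(-941 + (46/7 + ⅐))) + 2261800) = 1464429/(√(47/7 + √(-941 + 47/7)) + 2261800) = 1464429/(√(47/7 + √(-6540/7)) + 2261800) = 1464429/(√(47/7 + 2*I*√11445/7) + 2261800) = 1464429/(2261800 + √(47/7 + 2*I*√11445/7))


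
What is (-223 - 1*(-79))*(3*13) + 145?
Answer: -5471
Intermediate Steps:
(-223 - 1*(-79))*(3*13) + 145 = (-223 + 79)*39 + 145 = -144*39 + 145 = -5616 + 145 = -5471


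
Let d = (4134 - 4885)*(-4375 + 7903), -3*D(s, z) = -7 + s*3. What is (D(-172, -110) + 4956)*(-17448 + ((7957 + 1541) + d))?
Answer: -13633747966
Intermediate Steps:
D(s, z) = 7/3 - s (D(s, z) = -(-7 + s*3)/3 = -(-7 + 3*s)/3 = 7/3 - s)
d = -2649528 (d = -751*3528 = -2649528)
(D(-172, -110) + 4956)*(-17448 + ((7957 + 1541) + d)) = ((7/3 - 1*(-172)) + 4956)*(-17448 + ((7957 + 1541) - 2649528)) = ((7/3 + 172) + 4956)*(-17448 + (9498 - 2649528)) = (523/3 + 4956)*(-17448 - 2640030) = (15391/3)*(-2657478) = -13633747966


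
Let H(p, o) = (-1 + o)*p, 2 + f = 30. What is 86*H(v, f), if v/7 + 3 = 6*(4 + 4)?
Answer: 731430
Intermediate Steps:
f = 28 (f = -2 + 30 = 28)
v = 315 (v = -21 + 7*(6*(4 + 4)) = -21 + 7*(6*8) = -21 + 7*48 = -21 + 336 = 315)
H(p, o) = p*(-1 + o)
86*H(v, f) = 86*(315*(-1 + 28)) = 86*(315*27) = 86*8505 = 731430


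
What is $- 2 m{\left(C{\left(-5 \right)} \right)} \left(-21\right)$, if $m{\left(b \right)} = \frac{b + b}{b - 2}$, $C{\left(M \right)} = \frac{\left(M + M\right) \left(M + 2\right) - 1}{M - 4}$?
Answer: $\frac{2436}{47} \approx 51.83$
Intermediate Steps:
$C{\left(M \right)} = \frac{-1 + 2 M \left(2 + M\right)}{-4 + M}$ ($C{\left(M \right)} = \frac{2 M \left(2 + M\right) - 1}{-4 + M} = \frac{-1 + 2 M \left(2 + M\right)}{-4 + M}$)
$m{\left(b \right)} = \frac{2 b}{-2 + b}$
$- 2 m{\left(C{\left(-5 \right)} \right)} \left(-21\right) = - 2 \frac{2 \frac{-1 + 2 \left(-5\right)^{2} + 4 \left(-5\right)}{-4 - 5}}{-2 + \frac{-1 + 2 \left(-5\right)^{2} + 4 \left(-5\right)}{-4 - 5}} \left(-21\right) = - 2 \frac{2 \frac{-1 + 2 \cdot 25 - 20}{-9}}{-2 + \frac{-1 + 2 \cdot 25 - 20}{-9}} \left(-21\right) = - 2 \frac{2 \left(- \frac{-1 + 50 - 20}{9}\right)}{-2 - \frac{-1 + 50 - 20}{9}} \left(-21\right) = - 2 \frac{2 \left(\left(- \frac{1}{9}\right) 29\right)}{-2 - \frac{29}{9}} \left(-21\right) = - 2 \cdot 2 \left(- \frac{29}{9}\right) \frac{1}{-2 - \frac{29}{9}} \left(-21\right) = - 2 \cdot 2 \left(- \frac{29}{9}\right) \frac{1}{- \frac{47}{9}} \left(-21\right) = - 2 \cdot 2 \left(- \frac{29}{9}\right) \left(- \frac{9}{47}\right) \left(-21\right) = \left(-2\right) \frac{58}{47} \left(-21\right) = \left(- \frac{116}{47}\right) \left(-21\right) = \frac{2436}{47}$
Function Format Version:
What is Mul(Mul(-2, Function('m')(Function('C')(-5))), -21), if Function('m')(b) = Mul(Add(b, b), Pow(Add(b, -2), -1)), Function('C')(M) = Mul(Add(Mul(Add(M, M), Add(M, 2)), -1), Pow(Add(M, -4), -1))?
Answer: Rational(2436, 47) ≈ 51.830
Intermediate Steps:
Function('C')(M) = Mul(Pow(Add(-4, M), -1), Add(-1, Mul(2, M, Add(2, M)))) (Function('C')(M) = Mul(Add(Mul(Mul(2, M), Add(2, M)), -1), Pow(Add(-4, M), -1)) = Mul(Add(Mul(2, M, Add(2, M)), -1), Pow(Add(-4, M), -1)) = Mul(Add(-1, Mul(2, M, Add(2, M))), Pow(Add(-4, M), -1)) = Mul(Pow(Add(-4, M), -1), Add(-1, Mul(2, M, Add(2, M)))))
Function('m')(b) = Mul(2, b, Pow(Add(-2, b), -1)) (Function('m')(b) = Mul(Mul(2, b), Pow(Add(-2, b), -1)) = Mul(2, b, Pow(Add(-2, b), -1)))
Mul(Mul(-2, Function('m')(Function('C')(-5))), -21) = Mul(Mul(-2, Mul(2, Mul(Pow(Add(-4, -5), -1), Add(-1, Mul(2, Pow(-5, 2)), Mul(4, -5))), Pow(Add(-2, Mul(Pow(Add(-4, -5), -1), Add(-1, Mul(2, Pow(-5, 2)), Mul(4, -5)))), -1))), -21) = Mul(Mul(-2, Mul(2, Mul(Pow(-9, -1), Add(-1, Mul(2, 25), -20)), Pow(Add(-2, Mul(Pow(-9, -1), Add(-1, Mul(2, 25), -20))), -1))), -21) = Mul(Mul(-2, Mul(2, Mul(Rational(-1, 9), Add(-1, 50, -20)), Pow(Add(-2, Mul(Rational(-1, 9), Add(-1, 50, -20))), -1))), -21) = Mul(Mul(-2, Mul(2, Mul(Rational(-1, 9), 29), Pow(Add(-2, Mul(Rational(-1, 9), 29)), -1))), -21) = Mul(Mul(-2, Mul(2, Rational(-29, 9), Pow(Add(-2, Rational(-29, 9)), -1))), -21) = Mul(Mul(-2, Mul(2, Rational(-29, 9), Pow(Rational(-47, 9), -1))), -21) = Mul(Mul(-2, Mul(2, Rational(-29, 9), Rational(-9, 47))), -21) = Mul(Mul(-2, Rational(58, 47)), -21) = Mul(Rational(-116, 47), -21) = Rational(2436, 47)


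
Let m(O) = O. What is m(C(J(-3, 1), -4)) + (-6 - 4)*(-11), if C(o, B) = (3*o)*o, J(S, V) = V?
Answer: 113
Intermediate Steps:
C(o, B) = 3*o**2
m(C(J(-3, 1), -4)) + (-6 - 4)*(-11) = 3*1**2 + (-6 - 4)*(-11) = 3*1 - 10*(-11) = 3 + 110 = 113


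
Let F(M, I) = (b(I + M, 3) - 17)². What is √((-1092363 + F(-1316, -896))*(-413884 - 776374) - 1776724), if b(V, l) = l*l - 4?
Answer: √1300020625778 ≈ 1.1402e+6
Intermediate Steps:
b(V, l) = -4 + l² (b(V, l) = l² - 4 = -4 + l²)
F(M, I) = 144 (F(M, I) = ((-4 + 3²) - 17)² = ((-4 + 9) - 17)² = (5 - 17)² = (-12)² = 144)
√((-1092363 + F(-1316, -896))*(-413884 - 776374) - 1776724) = √((-1092363 + 144)*(-413884 - 776374) - 1776724) = √(-1092219*(-1190258) - 1776724) = √(1300022402502 - 1776724) = √1300020625778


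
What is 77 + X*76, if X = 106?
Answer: 8133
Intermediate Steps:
77 + X*76 = 77 + 106*76 = 77 + 8056 = 8133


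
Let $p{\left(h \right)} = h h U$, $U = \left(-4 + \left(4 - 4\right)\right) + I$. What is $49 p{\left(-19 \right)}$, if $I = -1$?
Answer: $-88445$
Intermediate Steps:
$U = -5$ ($U = \left(-4 + \left(4 - 4\right)\right) - 1 = \left(-4 + 0\right) - 1 = -4 - 1 = -5$)
$p{\left(h \right)} = - 5 h^{2}$ ($p{\left(h \right)} = h h \left(-5\right) = h^{2} \left(-5\right) = - 5 h^{2}$)
$49 p{\left(-19 \right)} = 49 \left(- 5 \left(-19\right)^{2}\right) = 49 \left(\left(-5\right) 361\right) = 49 \left(-1805\right) = -88445$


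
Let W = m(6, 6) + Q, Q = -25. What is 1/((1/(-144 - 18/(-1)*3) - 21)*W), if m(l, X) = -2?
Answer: 10/5673 ≈ 0.0017627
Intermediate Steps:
W = -27 (W = -2 - 25 = -27)
1/((1/(-144 - 18/(-1)*3) - 21)*W) = 1/((1/(-144 - 18/(-1)*3) - 21)*(-27)) = 1/((1/(-144 - 18*(-1)*3) - 21)*(-27)) = 1/((1/(-144 + 18*3) - 21)*(-27)) = 1/((1/(-144 + 54) - 21)*(-27)) = 1/((1/(-90) - 21)*(-27)) = 1/((-1/90 - 21)*(-27)) = 1/(-1891/90*(-27)) = 1/(5673/10) = 10/5673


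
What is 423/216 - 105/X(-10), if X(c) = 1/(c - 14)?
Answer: 60527/24 ≈ 2522.0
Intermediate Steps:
X(c) = 1/(-14 + c)
423/216 - 105/X(-10) = 423/216 - 105/(1/(-14 - 10)) = 423*(1/216) - 105/(1/(-24)) = 47/24 - 105/(-1/24) = 47/24 - 105*(-24) = 47/24 + 2520 = 60527/24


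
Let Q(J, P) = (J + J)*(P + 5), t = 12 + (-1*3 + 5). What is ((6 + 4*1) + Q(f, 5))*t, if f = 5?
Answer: 1540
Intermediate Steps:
t = 14 (t = 12 + (-3 + 5) = 12 + 2 = 14)
Q(J, P) = 2*J*(5 + P) (Q(J, P) = (2*J)*(5 + P) = 2*J*(5 + P))
((6 + 4*1) + Q(f, 5))*t = ((6 + 4*1) + 2*5*(5 + 5))*14 = ((6 + 4) + 2*5*10)*14 = (10 + 100)*14 = 110*14 = 1540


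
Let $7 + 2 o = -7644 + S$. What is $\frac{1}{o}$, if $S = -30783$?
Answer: $- \frac{1}{19217} \approx -5.2037 \cdot 10^{-5}$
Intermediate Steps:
$o = -19217$ ($o = - \frac{7}{2} + \frac{-7644 - 30783}{2} = - \frac{7}{2} + \frac{1}{2} \left(-38427\right) = - \frac{7}{2} - \frac{38427}{2} = -19217$)
$\frac{1}{o} = \frac{1}{-19217} = - \frac{1}{19217}$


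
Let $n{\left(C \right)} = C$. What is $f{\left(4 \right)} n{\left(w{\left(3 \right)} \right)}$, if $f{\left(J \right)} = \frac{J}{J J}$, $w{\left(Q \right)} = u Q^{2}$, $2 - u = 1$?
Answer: $\frac{9}{4} \approx 2.25$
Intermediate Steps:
$u = 1$ ($u = 2 - 1 = 1$)
$w{\left(Q \right)} = Q^{2}$ ($w{\left(Q \right)} = 1 Q^{2} = Q^{2}$)
$f{\left(J \right)} = \frac{1}{J}$ ($f{\left(J \right)} = \frac{J}{J^{2}} = \frac{1}{J}$)
$f{\left(4 \right)} n{\left(w{\left(3 \right)} \right)} = \frac{3^{2}}{4} = \frac{1}{4} \cdot 9 = \frac{9}{4}$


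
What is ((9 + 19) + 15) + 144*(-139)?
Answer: -19973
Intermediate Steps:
((9 + 19) + 15) + 144*(-139) = (28 + 15) - 20016 = 43 - 20016 = -19973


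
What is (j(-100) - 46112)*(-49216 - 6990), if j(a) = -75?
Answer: 2595986522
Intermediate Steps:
(j(-100) - 46112)*(-49216 - 6990) = (-75 - 46112)*(-49216 - 6990) = -46187*(-56206) = 2595986522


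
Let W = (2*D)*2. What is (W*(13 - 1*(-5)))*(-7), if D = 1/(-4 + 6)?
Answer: -252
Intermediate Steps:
D = 1/2 ≈ 0.50000
W = 2 (W = (2*(1/2))*2 = 1*2 = 2)
(W*(13 - 1*(-5)))*(-7) = (2*(13 - 1*(-5)))*(-7) = (2*(13 + 5))*(-7) = (2*18)*(-7) = 36*(-7) = -252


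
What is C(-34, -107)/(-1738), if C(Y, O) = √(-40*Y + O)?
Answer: -√1253/1738 ≈ -0.020367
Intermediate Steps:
C(Y, O) = √(O - 40*Y)
C(-34, -107)/(-1738) = √(-107 - 40*(-34))/(-1738) = √(-107 + 1360)*(-1/1738) = √1253*(-1/1738) = -√1253/1738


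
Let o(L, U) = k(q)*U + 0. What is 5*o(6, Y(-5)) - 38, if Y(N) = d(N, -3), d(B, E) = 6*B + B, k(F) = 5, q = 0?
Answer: -913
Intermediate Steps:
d(B, E) = 7*B
Y(N) = 7*N
o(L, U) = 5*U (o(L, U) = 5*U + 0 = 5*U)
5*o(6, Y(-5)) - 38 = 5*(5*(7*(-5))) - 38 = 5*(5*(-35)) - 38 = 5*(-175) - 38 = -875 - 38 = -913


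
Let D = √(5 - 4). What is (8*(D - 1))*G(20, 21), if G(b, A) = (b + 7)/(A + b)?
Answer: 0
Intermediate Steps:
G(b, A) = (7 + b)/(A + b)
D = 1 (D = √1 = 1)
(8*(D - 1))*G(20, 21) = (8*(1 - 1))*((7 + 20)/(21 + 20)) = (8*0)*(27/41) = 0*((1/41)*27) = 0*(27/41) = 0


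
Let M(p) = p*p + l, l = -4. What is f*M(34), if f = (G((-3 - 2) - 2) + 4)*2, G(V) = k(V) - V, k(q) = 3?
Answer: 32256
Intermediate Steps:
M(p) = -4 + p**2 (M(p) = p*p - 4 = p**2 - 4 = -4 + p**2)
G(V) = 3 - V
f = 28 (f = ((3 - ((-3 - 2) - 2)) + 4)*2 = ((3 - (-5 - 2)) + 4)*2 = ((3 - 1*(-7)) + 4)*2 = ((3 + 7) + 4)*2 = (10 + 4)*2 = 14*2 = 28)
f*M(34) = 28*(-4 + 34**2) = 28*(-4 + 1156) = 28*1152 = 32256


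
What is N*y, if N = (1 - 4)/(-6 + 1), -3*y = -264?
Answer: 264/5 ≈ 52.800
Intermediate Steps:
y = 88 (y = -⅓*(-264) = 88)
N = ⅗ (N = -3/(-5) = -3*(-⅕) = ⅗ ≈ 0.60000)
N*y = (⅗)*88 = 264/5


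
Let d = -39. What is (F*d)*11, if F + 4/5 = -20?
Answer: 44616/5 ≈ 8923.2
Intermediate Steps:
F = -104/5 (F = -4/5 - 20 = -104/5 ≈ -20.800)
(F*d)*11 = -104/5*(-39)*11 = (4056/5)*11 = 44616/5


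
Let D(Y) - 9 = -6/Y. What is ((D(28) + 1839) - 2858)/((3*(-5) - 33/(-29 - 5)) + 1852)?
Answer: -240431/437437 ≈ -0.54964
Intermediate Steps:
D(Y) = 9 - 6/Y
((D(28) + 1839) - 2858)/((3*(-5) - 33/(-29 - 5)) + 1852) = (((9 - 6/28) + 1839) - 2858)/((3*(-5) - 33/(-29 - 5)) + 1852) = (((9 - 6*1/28) + 1839) - 2858)/((-15 - 33/(-34)) + 1852) = (((9 - 3/14) + 1839) - 2858)/((-15 - 33*(-1/34)) + 1852) = ((123/14 + 1839) - 2858)/((-15 + 33/34) + 1852) = (25869/14 - 2858)/(-477/34 + 1852) = -14143/(14*62491/34) = -14143/14*34/62491 = -240431/437437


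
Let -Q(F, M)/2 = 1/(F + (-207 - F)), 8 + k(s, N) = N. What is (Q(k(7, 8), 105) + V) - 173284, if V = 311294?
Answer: 28568072/207 ≈ 1.3801e+5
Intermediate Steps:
k(s, N) = -8 + N
Q(F, M) = 2/207 (Q(F, M) = -2/(F + (-207 - F)) = -2/(-207) = -2*(-1/207) = 2/207)
(Q(k(7, 8), 105) + V) - 173284 = (2/207 + 311294) - 173284 = 64437860/207 - 173284 = 28568072/207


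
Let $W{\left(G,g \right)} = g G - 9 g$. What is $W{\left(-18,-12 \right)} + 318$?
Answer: $642$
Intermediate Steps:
$W{\left(G,g \right)} = - 9 g + G g$ ($W{\left(G,g \right)} = G g - 9 g = - 9 g + G g$)
$W{\left(-18,-12 \right)} + 318 = - 12 \left(-9 - 18\right) + 318 = \left(-12\right) \left(-27\right) + 318 = 324 + 318 = 642$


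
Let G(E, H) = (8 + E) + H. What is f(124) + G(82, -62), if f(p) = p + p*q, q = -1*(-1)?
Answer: 276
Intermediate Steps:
q = 1
f(p) = 2*p (f(p) = p + p*1 = p + p = 2*p)
G(E, H) = 8 + E + H
f(124) + G(82, -62) = 2*124 + (8 + 82 - 62) = 248 + 28 = 276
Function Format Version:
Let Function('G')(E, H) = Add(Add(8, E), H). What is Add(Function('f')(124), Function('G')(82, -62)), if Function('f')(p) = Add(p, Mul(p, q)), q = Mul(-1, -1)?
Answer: 276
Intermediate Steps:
q = 1
Function('f')(p) = Mul(2, p) (Function('f')(p) = Add(p, Mul(p, 1)) = Add(p, p) = Mul(2, p))
Function('G')(E, H) = Add(8, E, H)
Add(Function('f')(124), Function('G')(82, -62)) = Add(Mul(2, 124), Add(8, 82, -62)) = Add(248, 28) = 276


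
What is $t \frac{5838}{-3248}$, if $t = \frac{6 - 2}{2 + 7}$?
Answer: $- \frac{139}{174} \approx -0.79885$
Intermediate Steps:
$t = \frac{4}{9} \approx 0.44444$
$t \frac{5838}{-3248} = \frac{4 \frac{5838}{-3248}}{9} = \frac{4 \cdot 5838 \left(- \frac{1}{3248}\right)}{9} = \frac{4}{9} \left(- \frac{417}{232}\right) = - \frac{139}{174}$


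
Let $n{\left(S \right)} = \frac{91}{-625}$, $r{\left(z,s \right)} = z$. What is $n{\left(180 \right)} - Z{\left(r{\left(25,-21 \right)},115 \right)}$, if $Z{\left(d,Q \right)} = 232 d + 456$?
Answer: $- \frac{3910091}{625} \approx -6256.1$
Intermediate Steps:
$n{\left(S \right)} = - \frac{91}{625}$ ($n{\left(S \right)} = 91 \left(- \frac{1}{625}\right) = - \frac{91}{625}$)
$Z{\left(d,Q \right)} = 456 + 232 d$
$n{\left(180 \right)} - Z{\left(r{\left(25,-21 \right)},115 \right)} = - \frac{91}{625} - \left(456 + 232 \cdot 25\right) = - \frac{91}{625} - \left(456 + 5800\right) = - \frac{91}{625} - 6256 = - \frac{3910091}{625}$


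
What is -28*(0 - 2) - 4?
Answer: 52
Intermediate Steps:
-28*(0 - 2) - 4 = -28*(-2) - 4 = 56 - 4 = 52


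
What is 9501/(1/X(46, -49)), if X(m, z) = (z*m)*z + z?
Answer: 1048881897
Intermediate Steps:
X(m, z) = z + m*z² (X(m, z) = (m*z)*z + z = m*z² + z = z + m*z²)
9501/(1/X(46, -49)) = 9501/(1/(-49*(1 + 46*(-49)))) = 9501/(1/(-49*(1 - 2254))) = 9501/(1/(-49*(-2253))) = 9501/(1/110397) = 9501*110397 = 1048881897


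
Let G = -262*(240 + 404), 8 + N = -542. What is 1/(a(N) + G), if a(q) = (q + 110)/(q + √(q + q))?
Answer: -11642177/1964351960860 - I*√11/1964351960860 ≈ -5.9267e-6 - 1.6884e-12*I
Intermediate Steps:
N = -550 (N = -8 - 542 = -550)
G = -168728 (G = -262*644 = -168728)
a(q) = (110 + q)/(q + √2*√q) (a(q) = (110 + q)/(q + √(2*q)) = (110 + q)/(q + √2*√q))
1/(a(N) + G) = 1/((110 - 550)/(-550 + √2*√(-550)) - 168728) = 1/(-440/(-550 + √2*(5*I*√22)) - 168728) = 1/(-440/(-550 + 10*I*√11) - 168728) = 1/(-168728 - 440/(-550 + 10*I*√11))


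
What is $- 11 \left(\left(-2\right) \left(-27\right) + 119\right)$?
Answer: $-1903$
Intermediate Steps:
$- 11 \left(\left(-2\right) \left(-27\right) + 119\right) = - 11 \left(54 + 119\right) = \left(-11\right) 173 = -1903$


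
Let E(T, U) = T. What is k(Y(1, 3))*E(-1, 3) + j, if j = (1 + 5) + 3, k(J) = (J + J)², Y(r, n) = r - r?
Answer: 9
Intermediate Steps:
Y(r, n) = 0
k(J) = 4*J² (k(J) = (2*J)² = 4*J²)
j = 9 (j = 6 + 3 = 9)
k(Y(1, 3))*E(-1, 3) + j = (4*0²)*(-1) + 9 = (4*0)*(-1) + 9 = 0*(-1) + 9 = 0 + 9 = 9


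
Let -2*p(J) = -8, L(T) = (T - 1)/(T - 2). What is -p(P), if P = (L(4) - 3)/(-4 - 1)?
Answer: -4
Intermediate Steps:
L(T) = (-1 + T)/(-2 + T)
P = 3/10 (P = ((-1 + 4)/(-2 + 4) - 3)/(-4 - 1) = (3/2 - 3)/(-5) = ((½)*3 - 3)*(-⅕) = (3/2 - 3)*(-⅕) = -3/2*(-⅕) = 3/10 ≈ 0.30000)
p(J) = 4 (p(J) = -½*(-8) = 4)
-p(P) = -1*4 = -4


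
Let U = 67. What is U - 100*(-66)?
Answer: 6667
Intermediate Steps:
U - 100*(-66) = 67 - 100*(-66) = 67 + 6600 = 6667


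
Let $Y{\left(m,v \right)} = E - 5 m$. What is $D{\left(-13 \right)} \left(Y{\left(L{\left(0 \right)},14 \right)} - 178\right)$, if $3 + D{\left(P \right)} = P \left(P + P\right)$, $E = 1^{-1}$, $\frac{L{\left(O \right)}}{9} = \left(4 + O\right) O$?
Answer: $-59295$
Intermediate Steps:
$L{\left(O \right)} = 9 O \left(4 + O\right)$ ($L{\left(O \right)} = 9 \left(4 + O\right) O = 9 O \left(4 + O\right)$)
$E = 1$
$D{\left(P \right)} = -3 + 2 P^{2}$ ($D{\left(P \right)} = -3 + P \left(P + P\right) = -3 + P 2 P = -3 + 2 P^{2}$)
$Y{\left(m,v \right)} = 1 - 5 m$
$D{\left(-13 \right)} \left(Y{\left(L{\left(0 \right)},14 \right)} - 178\right) = \left(-3 + 2 \left(-13\right)^{2}\right) \left(\left(1 - 5 \cdot 9 \cdot 0 \left(4 + 0\right)\right) - 178\right) = \left(-3 + 2 \cdot 169\right) \left(\left(1 - 5 \cdot 9 \cdot 0 \cdot 4\right) - 178\right) = \left(-3 + 338\right) \left(\left(1 - 0\right) - 178\right) = 335 \left(\left(1 + 0\right) - 178\right) = 335 \left(1 - 178\right) = 335 \left(-177\right) = -59295$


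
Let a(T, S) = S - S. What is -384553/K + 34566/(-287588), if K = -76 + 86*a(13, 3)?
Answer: 3949650041/780596 ≈ 5059.8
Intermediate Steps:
a(T, S) = 0
K = -76 (K = -76 + 86*0 = -76 + 0 = -76)
-384553/K + 34566/(-287588) = -384553/(-76) + 34566/(-287588) = -384553*(-1/76) + 34566*(-1/287588) = 384553/76 - 2469/20542 = 3949650041/780596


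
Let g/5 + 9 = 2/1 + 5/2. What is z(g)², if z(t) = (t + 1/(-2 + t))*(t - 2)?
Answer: 4879681/16 ≈ 3.0498e+5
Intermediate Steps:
g = -45/2 (g = -45 + 5*(2/1 + 5/2) = -45 + 5*(2*1 + 5*(½)) = -45 + 5*(2 + 5/2) = -45 + 5*(9/2) = -45 + 45/2 = -45/2 ≈ -22.500)
z(t) = (-2 + t)*(t + 1/(-2 + t)) (z(t) = (t + 1/(-2 + t))*(-2 + t) = (-2 + t)*(t + 1/(-2 + t)))
z(g)² = (1 + (-45/2)² - 2*(-45/2))² = (1 + 2025/4 + 45)² = (2209/4)² = 4879681/16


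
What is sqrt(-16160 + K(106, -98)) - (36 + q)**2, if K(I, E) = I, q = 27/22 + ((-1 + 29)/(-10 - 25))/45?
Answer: -33924850969/24502500 + I*sqrt(16054) ≈ -1384.5 + 126.7*I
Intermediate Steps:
q = 5987/4950 (q = 27*(1/22) + (28/(-35))*(1/45) = 27/22 + (28*(-1/35))*(1/45) = 27/22 - 4/5*1/45 = 27/22 - 4/225 = 5987/4950 ≈ 1.2095)
sqrt(-16160 + K(106, -98)) - (36 + q)**2 = sqrt(-16160 + 106) - (36 + 5987/4950)**2 = sqrt(-16054) - (184187/4950)**2 = I*sqrt(16054) - 1*33924850969/24502500 = I*sqrt(16054) - 33924850969/24502500 = -33924850969/24502500 + I*sqrt(16054)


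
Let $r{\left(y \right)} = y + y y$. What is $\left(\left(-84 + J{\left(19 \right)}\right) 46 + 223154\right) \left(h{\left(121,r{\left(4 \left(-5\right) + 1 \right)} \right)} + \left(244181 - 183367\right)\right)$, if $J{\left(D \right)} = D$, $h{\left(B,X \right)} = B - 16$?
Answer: $13412170716$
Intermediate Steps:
$r{\left(y \right)} = y + y^{2}$
$h{\left(B,X \right)} = -16 + B$ ($h{\left(B,X \right)} = B - 16 = -16 + B$)
$\left(\left(-84 + J{\left(19 \right)}\right) 46 + 223154\right) \left(h{\left(121,r{\left(4 \left(-5\right) + 1 \right)} \right)} + \left(244181 - 183367\right)\right) = \left(\left(-84 + 19\right) 46 + 223154\right) \left(\left(-16 + 121\right) + \left(244181 - 183367\right)\right) = \left(\left(-65\right) 46 + 223154\right) \left(105 + \left(244181 - 183367\right)\right) = \left(-2990 + 223154\right) \left(105 + 60814\right) = 220164 \cdot 60919 = 13412170716$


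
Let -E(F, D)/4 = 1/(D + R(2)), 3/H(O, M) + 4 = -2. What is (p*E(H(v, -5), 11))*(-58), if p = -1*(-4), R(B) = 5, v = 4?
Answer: 58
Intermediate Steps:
H(O, M) = -½ (H(O, M) = 3/(-4 - 2) = 3/(-6) = 3*(-⅙) = -½)
E(F, D) = -4/(5 + D) (E(F, D) = -4/(D + 5) = -4/(5 + D))
p = 4
(p*E(H(v, -5), 11))*(-58) = (4*(-4/(5 + 11)))*(-58) = (4*(-4/16))*(-58) = (4*(-4*1/16))*(-58) = (4*(-¼))*(-58) = -1*(-58) = 58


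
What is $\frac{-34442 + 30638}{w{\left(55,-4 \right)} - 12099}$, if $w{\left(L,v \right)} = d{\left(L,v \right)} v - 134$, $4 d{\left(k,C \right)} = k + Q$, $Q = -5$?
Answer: $\frac{3804}{12283} \approx 0.3097$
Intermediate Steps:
$d{\left(k,C \right)} = - \frac{5}{4} + \frac{k}{4}$ ($d{\left(k,C \right)} = \frac{k - 5}{4} = \frac{-5 + k}{4} = - \frac{5}{4} + \frac{k}{4}$)
$w{\left(L,v \right)} = -134 + v \left(- \frac{5}{4} + \frac{L}{4}\right)$ ($w{\left(L,v \right)} = \left(- \frac{5}{4} + \frac{L}{4}\right) v - 134 = v \left(- \frac{5}{4} + \frac{L}{4}\right) - 134 = -134 + v \left(- \frac{5}{4} + \frac{L}{4}\right)$)
$\frac{-34442 + 30638}{w{\left(55,-4 \right)} - 12099} = \frac{-34442 + 30638}{\left(-134 + \frac{1}{4} \left(-4\right) \left(-5 + 55\right)\right) - 12099} = - \frac{3804}{\left(-134 + \frac{1}{4} \left(-4\right) 50\right) - 12099} = - \frac{3804}{\left(-134 - 50\right) - 12099} = - \frac{3804}{-184 - 12099} = - \frac{3804}{-12283} = \left(-3804\right) \left(- \frac{1}{12283}\right) = \frac{3804}{12283}$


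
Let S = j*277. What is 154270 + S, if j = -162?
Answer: 109396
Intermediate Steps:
S = -44874 (S = -162*277 = -44874)
154270 + S = 154270 - 44874 = 109396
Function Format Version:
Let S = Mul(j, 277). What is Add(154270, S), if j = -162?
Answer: 109396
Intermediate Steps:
S = -44874 (S = Mul(-162, 277) = -44874)
Add(154270, S) = Add(154270, -44874) = 109396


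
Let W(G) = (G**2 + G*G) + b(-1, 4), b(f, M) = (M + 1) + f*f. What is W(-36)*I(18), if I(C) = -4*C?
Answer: -187056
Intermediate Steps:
b(f, M) = 1 + M + f**2 (b(f, M) = (1 + M) + f**2 = 1 + M + f**2)
W(G) = 6 + 2*G**2 (W(G) = (G**2 + G*G) + (1 + 4 + (-1)**2) = (G**2 + G**2) + (1 + 4 + 1) = 2*G**2 + 6 = 6 + 2*G**2)
W(-36)*I(18) = (6 + 2*(-36)**2)*(-4*18) = (6 + 2*1296)*(-72) = (6 + 2592)*(-72) = 2598*(-72) = -187056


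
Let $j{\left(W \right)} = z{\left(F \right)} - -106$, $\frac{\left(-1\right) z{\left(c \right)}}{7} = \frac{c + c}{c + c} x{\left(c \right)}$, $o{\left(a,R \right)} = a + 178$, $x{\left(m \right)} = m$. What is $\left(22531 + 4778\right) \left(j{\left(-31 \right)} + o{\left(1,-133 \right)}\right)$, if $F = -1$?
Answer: $7974228$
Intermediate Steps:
$o{\left(a,R \right)} = 178 + a$
$z{\left(c \right)} = - 7 c$ ($z{\left(c \right)} = - 7 \frac{c + c}{c + c} c = - 7 \frac{2 c}{2 c} c = - 7 \cdot 2 c \frac{1}{2 c} c = - 7 \cdot 1 c = - 7 c$)
$j{\left(W \right)} = 113$ ($j{\left(W \right)} = \left(-7\right) \left(-1\right) - -106 = 7 + 106 = 113$)
$\left(22531 + 4778\right) \left(j{\left(-31 \right)} + o{\left(1,-133 \right)}\right) = \left(22531 + 4778\right) \left(113 + \left(178 + 1\right)\right) = 27309 \left(113 + 179\right) = 27309 \cdot 292 = 7974228$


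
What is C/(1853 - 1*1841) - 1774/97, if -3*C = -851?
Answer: 18683/3492 ≈ 5.3502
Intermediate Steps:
C = 851/3 (C = -1/3*(-851) = 851/3 ≈ 283.67)
C/(1853 - 1*1841) - 1774/97 = 851/(3*(1853 - 1*1841)) - 1774/97 = 851/(3*(1853 - 1841)) - 1774*1/97 = (851/3)/12 - 1774/97 = (851/3)*(1/12) - 1774/97 = 851/36 - 1774/97 = 18683/3492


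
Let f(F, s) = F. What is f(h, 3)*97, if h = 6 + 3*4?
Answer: 1746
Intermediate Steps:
h = 18 (h = 6 + 12 = 18)
f(h, 3)*97 = 18*97 = 1746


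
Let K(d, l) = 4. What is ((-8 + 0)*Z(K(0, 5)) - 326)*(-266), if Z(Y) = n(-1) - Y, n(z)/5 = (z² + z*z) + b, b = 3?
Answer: 131404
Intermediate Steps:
n(z) = 15 + 10*z² (n(z) = 5*((z² + z*z) + 3) = 5*((z² + z²) + 3) = 5*(2*z² + 3) = 5*(3 + 2*z²) = 15 + 10*z²)
Z(Y) = 25 - Y (Z(Y) = (15 + 10*(-1)²) - Y = (15 + 10*1) - Y = (15 + 10) - Y = 25 - Y)
((-8 + 0)*Z(K(0, 5)) - 326)*(-266) = ((-8 + 0)*(25 - 1*4) - 326)*(-266) = (-8*(25 - 4) - 326)*(-266) = (-8*21 - 326)*(-266) = (-168 - 326)*(-266) = -494*(-266) = 131404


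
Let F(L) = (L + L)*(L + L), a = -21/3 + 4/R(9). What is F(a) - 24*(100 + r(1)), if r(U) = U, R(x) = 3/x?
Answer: -2324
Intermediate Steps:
a = 5 (a = -21/3 + 4/((3/9)) = -21*⅓ + 4/((3*(⅑))) = -7 + 4/(⅓) = -7 + 4*3 = -7 + 12 = 5)
F(L) = 4*L² (F(L) = (2*L)*(2*L) = 4*L²)
F(a) - 24*(100 + r(1)) = 4*5² - 24*(100 + 1) = 4*25 - 24*101 = 100 - 1*2424 = 100 - 2424 = -2324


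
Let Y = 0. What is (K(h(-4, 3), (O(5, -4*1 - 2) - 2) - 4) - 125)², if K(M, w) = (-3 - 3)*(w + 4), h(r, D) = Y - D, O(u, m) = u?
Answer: 20449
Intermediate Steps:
h(r, D) = -D (h(r, D) = 0 - D = -D)
K(M, w) = -24 - 6*w (K(M, w) = -6*(4 + w) = -24 - 6*w)
(K(h(-4, 3), (O(5, -4*1 - 2) - 2) - 4) - 125)² = ((-24 - 6*((5 - 2) - 4)) - 125)² = ((-24 - 6*(3 - 4)) - 125)² = ((-24 - 6*(-1)) - 125)² = ((-24 + 6) - 125)² = (-18 - 125)² = (-143)² = 20449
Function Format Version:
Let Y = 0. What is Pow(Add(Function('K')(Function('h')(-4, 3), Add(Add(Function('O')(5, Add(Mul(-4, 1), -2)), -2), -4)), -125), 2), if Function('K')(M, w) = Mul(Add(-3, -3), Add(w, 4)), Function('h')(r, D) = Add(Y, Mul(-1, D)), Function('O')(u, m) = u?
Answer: 20449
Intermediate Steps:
Function('h')(r, D) = Mul(-1, D) (Function('h')(r, D) = Add(0, Mul(-1, D)) = Mul(-1, D))
Function('K')(M, w) = Add(-24, Mul(-6, w)) (Function('K')(M, w) = Mul(-6, Add(4, w)) = Add(-24, Mul(-6, w)))
Pow(Add(Function('K')(Function('h')(-4, 3), Add(Add(Function('O')(5, Add(Mul(-4, 1), -2)), -2), -4)), -125), 2) = Pow(Add(Add(-24, Mul(-6, Add(Add(5, -2), -4))), -125), 2) = Pow(Add(Add(-24, Mul(-6, Add(3, -4))), -125), 2) = Pow(Add(Add(-24, Mul(-6, -1)), -125), 2) = Pow(Add(Add(-24, 6), -125), 2) = Pow(Add(-18, -125), 2) = Pow(-143, 2) = 20449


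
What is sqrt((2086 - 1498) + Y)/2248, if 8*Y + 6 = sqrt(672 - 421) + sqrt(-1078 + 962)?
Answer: sqrt(9396 + 2*sqrt(251) + 4*I*sqrt(29))/8992 ≈ 0.010798 + 1.2336e-5*I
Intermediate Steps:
Y = -3/4 + sqrt(251)/8 + I*sqrt(29)/4 (Y = -3/4 + (sqrt(672 - 421) + sqrt(-1078 + 962))/8 = -3/4 + (sqrt(251) + sqrt(-116))/8 = -3/4 + (sqrt(251) + 2*I*sqrt(29))/8 = -3/4 + (sqrt(251)/8 + I*sqrt(29)/4) = -3/4 + sqrt(251)/8 + I*sqrt(29)/4 ≈ 1.2304 + 1.3463*I)
sqrt((2086 - 1498) + Y)/2248 = sqrt((2086 - 1498) + (-3/4 + sqrt(251)/8 + I*sqrt(29)/4))/2248 = sqrt(588 + (-3/4 + sqrt(251)/8 + I*sqrt(29)/4))*(1/2248) = sqrt(2349/4 + sqrt(251)/8 + I*sqrt(29)/4)*(1/2248) = sqrt(2349/4 + sqrt(251)/8 + I*sqrt(29)/4)/2248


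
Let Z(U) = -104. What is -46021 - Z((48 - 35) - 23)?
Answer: -45917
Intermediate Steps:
-46021 - Z((48 - 35) - 23) = -46021 - 1*(-104) = -46021 + 104 = -45917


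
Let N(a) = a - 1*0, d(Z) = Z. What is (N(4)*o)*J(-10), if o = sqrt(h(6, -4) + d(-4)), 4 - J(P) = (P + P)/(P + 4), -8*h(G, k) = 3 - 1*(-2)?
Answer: 2*I*sqrt(74)/3 ≈ 5.7349*I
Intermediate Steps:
N(a) = a (N(a) = a + 0 = a)
h(G, k) = -5/8 (h(G, k) = -(3 - 1*(-2))/8 = -(3 + 2)/8 = -1/8*5 = -5/8)
J(P) = 4 - 2*P/(4 + P) (J(P) = 4 - (P + P)/(P + 4) = 4 - 2*P/(4 + P))
o = I*sqrt(74)/4 (o = sqrt(-5/8 - 4) = sqrt(-37/8) = I*sqrt(74)/4 ≈ 2.1506*I)
(N(4)*o)*J(-10) = (4*(I*sqrt(74)/4))*(2*(8 - 10)/(4 - 10)) = (I*sqrt(74))*(2*(-2)/(-6)) = (I*sqrt(74))*(2*(-1/6)*(-2)) = (I*sqrt(74))*(2/3) = 2*I*sqrt(74)/3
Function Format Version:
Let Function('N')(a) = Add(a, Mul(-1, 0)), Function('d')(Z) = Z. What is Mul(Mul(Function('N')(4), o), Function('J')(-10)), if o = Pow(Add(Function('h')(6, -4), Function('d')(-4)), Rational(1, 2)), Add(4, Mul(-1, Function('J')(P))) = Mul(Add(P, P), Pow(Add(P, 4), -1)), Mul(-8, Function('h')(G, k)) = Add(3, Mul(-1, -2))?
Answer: Mul(Rational(2, 3), I, Pow(74, Rational(1, 2))) ≈ Mul(5.7349, I)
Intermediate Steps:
Function('N')(a) = a (Function('N')(a) = Add(a, 0) = a)
Function('h')(G, k) = Rational(-5, 8) (Function('h')(G, k) = Mul(Rational(-1, 8), Add(3, Mul(-1, -2))) = Mul(Rational(-1, 8), Add(3, 2)) = Mul(Rational(-1, 8), 5) = Rational(-5, 8))
Function('J')(P) = Add(4, Mul(-2, P, Pow(Add(4, P), -1))) (Function('J')(P) = Add(4, Mul(-1, Mul(Add(P, P), Pow(Add(P, 4), -1)))) = Add(4, Mul(-1, Mul(Mul(2, P), Pow(Add(4, P), -1)))) = Add(4, Mul(-1, Mul(2, P, Pow(Add(4, P), -1)))) = Add(4, Mul(-2, P, Pow(Add(4, P), -1))))
o = Mul(Rational(1, 4), I, Pow(74, Rational(1, 2))) (o = Pow(Add(Rational(-5, 8), -4), Rational(1, 2)) = Pow(Rational(-37, 8), Rational(1, 2)) = Mul(Rational(1, 4), I, Pow(74, Rational(1, 2))) ≈ Mul(2.1506, I))
Mul(Mul(Function('N')(4), o), Function('J')(-10)) = Mul(Mul(4, Mul(Rational(1, 4), I, Pow(74, Rational(1, 2)))), Mul(2, Pow(Add(4, -10), -1), Add(8, -10))) = Mul(Mul(I, Pow(74, Rational(1, 2))), Mul(2, Pow(-6, -1), -2)) = Mul(Mul(I, Pow(74, Rational(1, 2))), Mul(2, Rational(-1, 6), -2)) = Mul(Mul(I, Pow(74, Rational(1, 2))), Rational(2, 3)) = Mul(Rational(2, 3), I, Pow(74, Rational(1, 2)))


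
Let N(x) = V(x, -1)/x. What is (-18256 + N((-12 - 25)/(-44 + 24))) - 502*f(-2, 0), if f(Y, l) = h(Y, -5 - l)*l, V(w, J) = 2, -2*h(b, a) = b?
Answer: -675432/37 ≈ -18255.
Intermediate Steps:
h(b, a) = -b/2
N(x) = 2/x
f(Y, l) = -Y*l/2 (f(Y, l) = (-Y/2)*l = -Y*l/2)
(-18256 + N((-12 - 25)/(-44 + 24))) - 502*f(-2, 0) = (-18256 + 2/(((-12 - 25)/(-44 + 24)))) - (-251)*(-2)*0 = (-18256 + 2/((-37/(-20)))) - 502*0 = (-18256 + 2/((-37*(-1/20)))) + 0 = (-18256 + 2/(37/20)) + 0 = (-18256 + 2*(20/37)) + 0 = (-18256 + 40/37) + 0 = -675432/37 + 0 = -675432/37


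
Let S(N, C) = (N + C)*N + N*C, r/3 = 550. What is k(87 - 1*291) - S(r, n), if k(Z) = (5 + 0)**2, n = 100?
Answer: -3052475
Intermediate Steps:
r = 1650 (r = 3*550 = 1650)
k(Z) = 25 (k(Z) = 5**2 = 25)
S(N, C) = C*N + N*(C + N) (S(N, C) = (C + N)*N + C*N = N*(C + N) + C*N = C*N + N*(C + N))
k(87 - 1*291) - S(r, n) = 25 - 1650*(1650 + 2*100) = 25 - 1650*(1650 + 200) = 25 - 1650*1850 = 25 - 1*3052500 = 25 - 3052500 = -3052475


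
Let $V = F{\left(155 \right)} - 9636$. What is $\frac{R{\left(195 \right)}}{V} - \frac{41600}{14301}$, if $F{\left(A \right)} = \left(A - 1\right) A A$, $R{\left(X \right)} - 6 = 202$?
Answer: $- \frac{76754963896}{26386875207} \approx -2.9088$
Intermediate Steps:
$R{\left(X \right)} = 208$ ($R{\left(X \right)} = 6 + 202 = 208$)
$F{\left(A \right)} = A^{2} \left(-1 + A\right)$ ($F{\left(A \right)} = \left(-1 + A\right) A A = A \left(-1 + A\right) A = A^{2} \left(-1 + A\right)$)
$V = 3690214$ ($V = 155^{2} \left(-1 + 155\right) - 9636 = 24025 \cdot 154 - 9636 = 3699850 - 9636 = 3690214$)
$\frac{R{\left(195 \right)}}{V} - \frac{41600}{14301} = \frac{208}{3690214} - \frac{41600}{14301} = 208 \cdot \frac{1}{3690214} - \frac{41600}{14301} = \frac{104}{1845107} - \frac{41600}{14301} = - \frac{76754963896}{26386875207}$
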